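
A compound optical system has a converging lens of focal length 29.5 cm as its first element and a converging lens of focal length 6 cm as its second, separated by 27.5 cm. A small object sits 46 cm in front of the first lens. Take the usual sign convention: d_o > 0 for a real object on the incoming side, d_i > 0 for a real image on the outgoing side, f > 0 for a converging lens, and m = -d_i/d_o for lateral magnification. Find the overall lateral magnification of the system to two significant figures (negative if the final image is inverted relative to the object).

-0.18

Lens 1: 1/d_i1 = 1/f_1 - 1/d_o1 = 1/29.5 - 1/46 = 0.01216 cm^-1, so d_i1 = 82.242 cm.
m_1 = -(82.242)/46 = -1.7879.
This image would form 82.242 cm past lens 1, i.e. 54.742 cm beyond lens 2, so it is a virtual object for lens 2: d_o2 = 27.5 - 82.242 = -54.742 cm.
Lens 2: 1/d_i2 = 1/f_2 - 1/d_o2 = 1/6 - 1/(-54.742) = 0.18493 cm^-1, so d_i2 = 5.407 cm.
m_2 = -(5.407)/(-54.742) = 0.0988.
The system's lateral magnification is m_1 m_2 = (-1.7879)(0.0988) = -0.1766.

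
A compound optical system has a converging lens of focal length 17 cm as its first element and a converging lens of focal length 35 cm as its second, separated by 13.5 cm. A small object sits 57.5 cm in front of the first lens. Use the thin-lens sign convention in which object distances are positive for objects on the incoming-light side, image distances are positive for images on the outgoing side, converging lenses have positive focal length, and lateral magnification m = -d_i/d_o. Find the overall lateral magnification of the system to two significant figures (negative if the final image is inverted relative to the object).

First lens: d_i1 = 1/(1/17 - 1/57.5) = 24.136 cm.
m_1 = -(24.136)/57.5 = -0.4198.
Since 24.136 cm > 13.5 cm, the first image lies past the second lens and serves as a virtual object: d_o2 = L - d_i1 = -10.636 cm.
Second lens: d_i2 = 1/(1/35 - 1/(-10.636)) = 8.157 cm.
m_2 = -(8.157)/(-10.636) = 0.7669.
The system's lateral magnification is m_1 m_2 = (-0.4198)(0.7669) = -0.3219.

-0.32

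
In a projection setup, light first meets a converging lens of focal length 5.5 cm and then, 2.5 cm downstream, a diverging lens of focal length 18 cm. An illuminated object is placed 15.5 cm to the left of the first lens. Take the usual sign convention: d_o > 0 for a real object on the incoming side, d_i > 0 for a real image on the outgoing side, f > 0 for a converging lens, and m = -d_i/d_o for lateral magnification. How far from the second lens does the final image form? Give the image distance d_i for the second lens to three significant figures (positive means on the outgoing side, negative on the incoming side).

First lens: d_i1 = 1/(1/5.5 - 1/15.5) = 8.525 cm.
Since 8.525 cm > 2.5 cm, the first image lies past the second lens and serves as a virtual object: d_o2 = L - d_i1 = -6.025 cm.
Second lens: d_i2 = 1/(1/(-18) - 1/(-6.025)) = 9.056 cm.

9.06 cm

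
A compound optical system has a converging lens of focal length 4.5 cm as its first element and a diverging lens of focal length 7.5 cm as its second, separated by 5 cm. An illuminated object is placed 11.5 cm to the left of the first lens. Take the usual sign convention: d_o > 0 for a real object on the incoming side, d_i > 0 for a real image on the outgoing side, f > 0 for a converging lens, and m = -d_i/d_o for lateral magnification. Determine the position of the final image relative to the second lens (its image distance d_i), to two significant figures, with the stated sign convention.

3.5 cm

First lens: d_i1 = 1/(1/4.5 - 1/11.5) = 7.393 cm.
This image would form 7.393 cm past lens 1, i.e. 2.393 cm beyond lens 2, so it is a virtual object for lens 2: d_o2 = 5 - 7.393 = -2.393 cm.
Second lens: d_i2 = 1/(1/(-7.5) - 1/(-2.393)) = 3.514 cm.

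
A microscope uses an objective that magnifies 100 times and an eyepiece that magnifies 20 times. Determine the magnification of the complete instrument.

The overall magnification of a compound microscope is the product of the objective and eyepiece magnifications:
M = M_obj x M_eye = 100 x 20 = 2000.

2000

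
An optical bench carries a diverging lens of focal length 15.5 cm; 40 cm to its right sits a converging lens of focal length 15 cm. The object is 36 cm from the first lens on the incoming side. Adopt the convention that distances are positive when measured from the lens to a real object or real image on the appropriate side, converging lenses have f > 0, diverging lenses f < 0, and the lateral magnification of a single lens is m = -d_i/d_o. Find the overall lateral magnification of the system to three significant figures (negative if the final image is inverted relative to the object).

First lens: d_i1 = 1/(1/(-15.5) - 1/36) = -10.835 cm.
m_1 = -(-10.835)/36 = 0.3010.
The intermediate image is virtual, 10.835 cm to the left of lens 1, so d_o2 = L - d_i1 = 40 - (-10.835) = 50.835 cm.
Second lens: d_i2 = 1/(1/15 - 1/(50.835)) = 21.279 cm.
m_2 = -(21.279)/(50.835) = -0.4186.
The system's lateral magnification is m_1 m_2 = (0.3010)(-0.4186) = -0.1260.

-0.126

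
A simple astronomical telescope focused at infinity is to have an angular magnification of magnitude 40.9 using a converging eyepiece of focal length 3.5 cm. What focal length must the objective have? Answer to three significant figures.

143 cm

|M| = f_obj/|f_eye|, so f_obj = |M| x |f_eye| = 40.9 x 3.5 = 143.150 cm.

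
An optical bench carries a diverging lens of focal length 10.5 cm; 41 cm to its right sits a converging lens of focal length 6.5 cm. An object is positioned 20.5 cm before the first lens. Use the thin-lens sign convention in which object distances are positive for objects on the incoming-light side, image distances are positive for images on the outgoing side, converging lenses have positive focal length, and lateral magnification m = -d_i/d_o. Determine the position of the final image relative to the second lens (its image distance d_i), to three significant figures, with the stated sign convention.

7.52 cm

Applying the thin-lens equation to the first lens, 1/(-10.5) = 1/20.5 + 1/d_i1, which gives d_i1 = -6.944 cm.
With d_i1 < 0 the first image is virtual and lies on the object side; the object distance for lens 2 is d_o2 = 41 - (-6.944) = 47.944 cm.
Applying the thin-lens equation again with f_2 = 6.5 cm and d_o2 = 47.944 cm gives d_i2 = 7.519 cm.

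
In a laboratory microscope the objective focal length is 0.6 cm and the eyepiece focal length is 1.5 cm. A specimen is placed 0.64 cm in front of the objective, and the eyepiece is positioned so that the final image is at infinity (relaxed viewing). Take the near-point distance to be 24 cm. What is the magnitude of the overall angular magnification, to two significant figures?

Objective: 1/d_i = 1/f_obj - 1/d_o = 1/0.6 - 1/0.64 = 0.10417 cm^-1, so d_i = 9.600 cm.
m_obj = -d_i/d_o = -9.600/0.64 = -15.000.
Eyepiece angular magnification (image at infinity): M_eye = D/f_e = 24/1.5 = 16.000.
Overall M = m_obj x M_eye = (-15.000)(16.000) = -240.00.
|M| = 240.00.

240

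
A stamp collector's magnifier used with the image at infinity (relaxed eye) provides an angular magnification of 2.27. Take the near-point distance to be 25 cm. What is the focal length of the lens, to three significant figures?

11.0 cm

For the image at infinity, M = D/f.
f = D/M = 25/2.27 = 11.013 cm.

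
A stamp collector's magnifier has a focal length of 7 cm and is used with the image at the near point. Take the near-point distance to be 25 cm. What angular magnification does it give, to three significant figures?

4.57

M = 1 + D/f = 1 + 25/7 = 4.571.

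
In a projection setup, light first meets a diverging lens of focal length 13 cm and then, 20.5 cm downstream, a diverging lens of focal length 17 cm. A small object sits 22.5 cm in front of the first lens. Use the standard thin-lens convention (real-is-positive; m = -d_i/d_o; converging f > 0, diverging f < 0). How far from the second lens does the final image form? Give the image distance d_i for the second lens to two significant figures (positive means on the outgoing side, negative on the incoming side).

-11 cm

First lens: d_i1 = 1/(1/(-13) - 1/22.5) = -8.239 cm.
The intermediate image is virtual, 8.239 cm to the left of lens 1, so d_o2 = L - d_i1 = 20.5 - (-8.239) = 28.739 cm.
Second lens: d_i2 = 1/(1/(-17) - 1/(28.739)) = -10.682 cm.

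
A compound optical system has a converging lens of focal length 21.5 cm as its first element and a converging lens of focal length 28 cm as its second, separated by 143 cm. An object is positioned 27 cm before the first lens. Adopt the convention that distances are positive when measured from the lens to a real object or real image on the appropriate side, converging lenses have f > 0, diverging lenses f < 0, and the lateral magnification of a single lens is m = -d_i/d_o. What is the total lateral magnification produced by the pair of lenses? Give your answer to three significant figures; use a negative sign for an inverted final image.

11.6

Applying the thin-lens equation to the first lens, 1/21.5 = 1/27 + 1/d_i1, which gives d_i1 = 105.545 cm.
Its lateral magnification is m_1 = -d_i1/d_o1 = -(105.545)/27 = -3.9091.
The intermediate image is 105.545 cm to the right of lens 1, so d_o2 = L - d_i1 = 143 - 105.545 = 37.455 cm.
Applying the thin-lens equation again with f_2 = 28 cm and d_o2 = 37.455 cm gives d_i2 = 110.923 cm.
m_2 = -(110.923)/(37.455) = -2.9615.
Total m = m_1 x m_2 = (-3.9091)(-2.9615) = 11.5769.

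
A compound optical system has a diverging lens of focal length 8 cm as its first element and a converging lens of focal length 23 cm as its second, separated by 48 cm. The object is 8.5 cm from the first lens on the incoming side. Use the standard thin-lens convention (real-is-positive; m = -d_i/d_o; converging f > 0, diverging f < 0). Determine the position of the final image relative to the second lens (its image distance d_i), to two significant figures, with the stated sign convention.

Lens 1: 1/d_i1 = 1/f_1 - 1/d_o1 = 1/(-8) - 1/8.5 = -0.24265 cm^-1, so d_i1 = -4.121 cm.
With d_i1 < 0 the first image is virtual and lies on the object side; the object distance for lens 2 is d_o2 = 48 - (-4.121) = 52.121 cm.
Lens 2: 1/d_i2 = 1/f_2 - 1/d_o2 = 1/23 - 1/(52.121) = 0.02429 cm^-1, so d_i2 = 41.165 cm.

41 cm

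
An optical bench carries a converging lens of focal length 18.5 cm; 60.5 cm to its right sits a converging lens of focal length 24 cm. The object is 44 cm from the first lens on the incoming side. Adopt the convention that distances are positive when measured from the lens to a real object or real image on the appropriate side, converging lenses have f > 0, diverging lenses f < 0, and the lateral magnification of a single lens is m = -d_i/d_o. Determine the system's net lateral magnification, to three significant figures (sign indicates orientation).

3.80

First lens: d_i1 = 1/(1/18.5 - 1/44) = 31.922 cm.
m_1 = -(31.922)/44 = -0.7255.
Object distance for lens 2: d_o2 = 60.5 - 31.922 = 28.578 cm.
Second lens: d_i2 = 1/(1/24 - 1/(28.578)) = 149.807 cm.
m_2 = -(149.807)/(28.578) = -5.2420.
Total m = m_1 x m_2 = (-0.7255)(-5.2420) = 3.8030.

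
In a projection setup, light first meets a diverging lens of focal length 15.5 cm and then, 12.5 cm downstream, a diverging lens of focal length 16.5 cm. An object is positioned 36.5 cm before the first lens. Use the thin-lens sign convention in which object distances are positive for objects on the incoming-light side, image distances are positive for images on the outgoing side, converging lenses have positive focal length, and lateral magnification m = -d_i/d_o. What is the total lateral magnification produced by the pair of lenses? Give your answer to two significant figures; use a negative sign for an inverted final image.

First lens: d_i1 = 1/(1/(-15.5) - 1/36.5) = -10.880 cm.
m_1 = -(-10.880)/36.5 = 0.2981.
The intermediate image is virtual, 10.880 cm to the left of lens 1, so d_o2 = L - d_i1 = 12.5 - (-10.880) = 23.380 cm.
Second lens: d_i2 = 1/(1/(-16.5) - 1/(23.380)) = -9.673 cm.
m_2 = -(-9.673)/(23.380) = 0.4137.
Overall magnification: m = m_1 m_2 = 0.1233.

0.12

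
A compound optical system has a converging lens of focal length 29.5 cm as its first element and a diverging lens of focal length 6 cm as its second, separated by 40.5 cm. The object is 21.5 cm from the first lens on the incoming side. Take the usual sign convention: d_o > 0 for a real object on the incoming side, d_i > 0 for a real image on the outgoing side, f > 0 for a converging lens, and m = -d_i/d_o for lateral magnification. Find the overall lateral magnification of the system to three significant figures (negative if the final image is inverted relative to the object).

Lens 1: 1/d_i1 = 1/f_1 - 1/d_o1 = 1/29.5 - 1/21.5 = -0.01261 cm^-1, so d_i1 = -79.281 cm.
m_1 = -(-79.281)/21.5 = 3.6875.
With d_i1 < 0 the first image is virtual and lies on the object side; the object distance for lens 2 is d_o2 = 40.5 - (-79.281) = 119.781 cm.
Lens 2: 1/d_i2 = 1/f_2 - 1/d_o2 = 1/(-6) - 1/(119.781) = -0.17502 cm^-1, so d_i2 = -5.714 cm.
m_2 = -(-5.714)/(119.781) = 0.0477.
Overall magnification: m = m_1 m_2 = 0.1759.

0.176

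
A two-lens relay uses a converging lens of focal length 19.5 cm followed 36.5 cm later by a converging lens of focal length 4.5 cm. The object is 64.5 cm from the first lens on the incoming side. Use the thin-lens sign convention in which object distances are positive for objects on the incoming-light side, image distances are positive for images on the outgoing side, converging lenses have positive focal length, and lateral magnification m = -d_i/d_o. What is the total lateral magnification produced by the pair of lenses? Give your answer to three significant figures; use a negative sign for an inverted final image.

0.481

Applying the thin-lens equation to the first lens, 1/19.5 = 1/64.5 + 1/d_i1, which gives d_i1 = 27.950 cm.
Its lateral magnification is m_1 = -d_i1/d_o1 = -(27.950)/64.5 = -0.4333.
That image sits 8.550 cm in front of the second lens, so d_o2 = 8.550 cm.
Applying the thin-lens equation again with f_2 = 4.5 cm and d_o2 = 8.550 cm gives d_i2 = 9.500 cm.
m_2 = -(9.500)/(8.550) = -1.1111.
The system's lateral magnification is m_1 m_2 = (-0.4333)(-1.1111) = 0.4815.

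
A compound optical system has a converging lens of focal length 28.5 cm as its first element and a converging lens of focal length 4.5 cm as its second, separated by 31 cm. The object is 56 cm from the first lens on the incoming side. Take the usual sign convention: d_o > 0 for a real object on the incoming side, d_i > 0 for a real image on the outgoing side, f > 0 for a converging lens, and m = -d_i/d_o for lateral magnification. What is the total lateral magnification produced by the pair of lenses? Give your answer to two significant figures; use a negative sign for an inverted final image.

-0.15

Applying the thin-lens equation to the first lens, 1/28.5 = 1/56 + 1/d_i1, which gives d_i1 = 58.036 cm.
Its lateral magnification is m_1 = -d_i1/d_o1 = -(58.036)/56 = -1.0364.
This image would form 58.036 cm past lens 1, i.e. 27.036 cm beyond lens 2, so it is a virtual object for lens 2: d_o2 = 31 - 58.036 = -27.036 cm.
Applying the thin-lens equation again with f_2 = 4.5 cm and d_o2 = -27.036 cm gives d_i2 = 3.858 cm.
m_2 = -(3.858)/(-27.036) = 0.1427.
The system's lateral magnification is m_1 m_2 = (-1.0364)(0.1427) = -0.1479.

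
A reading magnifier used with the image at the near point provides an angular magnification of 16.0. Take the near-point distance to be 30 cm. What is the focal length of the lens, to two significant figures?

2.0 cm

For the image at the near point, M = 1 + D/f.
f = D/(M - 1) = 30/(16.0 - 1) = 2.000 cm.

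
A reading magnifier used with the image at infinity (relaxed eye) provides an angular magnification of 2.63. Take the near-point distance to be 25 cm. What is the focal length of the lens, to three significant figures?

For the image at infinity, M = D/f.
f = D/M = 25/2.63 = 9.506 cm.

9.51 cm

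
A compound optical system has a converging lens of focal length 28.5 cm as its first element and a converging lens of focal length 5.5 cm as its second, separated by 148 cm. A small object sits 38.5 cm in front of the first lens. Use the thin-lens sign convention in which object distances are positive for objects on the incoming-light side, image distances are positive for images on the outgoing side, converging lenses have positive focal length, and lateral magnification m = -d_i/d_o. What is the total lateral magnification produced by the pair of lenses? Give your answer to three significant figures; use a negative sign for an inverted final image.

Lens 1: 1/d_i1 = 1/f_1 - 1/d_o1 = 1/28.5 - 1/38.5 = 0.00911 cm^-1, so d_i1 = 109.725 cm.
m_1 = -(109.725)/38.5 = -2.8500.
The intermediate image is 109.725 cm to the right of lens 1, so d_o2 = L - d_i1 = 148 - 109.725 = 38.275 cm.
Lens 2: 1/d_i2 = 1/f_2 - 1/d_o2 = 1/5.5 - 1/(38.275) = 0.15569 cm^-1, so d_i2 = 6.423 cm.
m_2 = -(6.423)/(38.275) = -0.1678.
The system's lateral magnification is m_1 m_2 = (-2.8500)(-0.1678) = 0.4783.

0.478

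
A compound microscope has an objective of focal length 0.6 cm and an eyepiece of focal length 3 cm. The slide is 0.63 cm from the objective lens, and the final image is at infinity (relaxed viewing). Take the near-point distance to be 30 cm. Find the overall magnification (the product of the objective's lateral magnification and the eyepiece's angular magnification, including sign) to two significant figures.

Objective: 1/d_i = 1/f_obj - 1/d_o = 1/0.6 - 1/0.63 = 0.07937 cm^-1, so d_i = 12.600 cm.
m_obj = -d_i/d_o = -12.600/0.63 = -20.000.
Eyepiece angular magnification (image at infinity): M_eye = D/f_e = 30/3 = 10.000.
Overall M = m_obj x M_eye = (-20.000)(10.000) = -200.00.

-200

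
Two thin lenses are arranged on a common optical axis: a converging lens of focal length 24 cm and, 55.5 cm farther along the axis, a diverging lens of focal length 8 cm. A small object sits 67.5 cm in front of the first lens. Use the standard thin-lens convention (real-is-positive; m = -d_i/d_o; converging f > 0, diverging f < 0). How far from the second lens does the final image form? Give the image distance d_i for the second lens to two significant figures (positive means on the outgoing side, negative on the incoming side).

-5.6 cm

First lens: d_i1 = 1/(1/24 - 1/67.5) = 37.241 cm.
The intermediate image is 37.241 cm to the right of lens 1, so d_o2 = L - d_i1 = 55.5 - 37.241 = 18.259 cm.
Second lens: d_i2 = 1/(1/(-8) - 1/(18.259)) = -5.563 cm.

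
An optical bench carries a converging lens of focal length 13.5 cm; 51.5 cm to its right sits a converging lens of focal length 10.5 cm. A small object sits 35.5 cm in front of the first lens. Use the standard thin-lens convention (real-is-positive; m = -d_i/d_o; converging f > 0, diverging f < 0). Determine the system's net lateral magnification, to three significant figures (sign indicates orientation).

0.335

Applying the thin-lens equation to the first lens, 1/13.5 = 1/35.5 + 1/d_i1, which gives d_i1 = 21.784 cm.
Its lateral magnification is m_1 = -d_i1/d_o1 = -(21.784)/35.5 = -0.6136.
Object distance for lens 2: d_o2 = 51.5 - 21.784 = 29.716 cm.
Applying the thin-lens equation again with f_2 = 10.5 cm and d_o2 = 29.716 cm gives d_i2 = 16.237 cm.
m_2 = -(16.237)/(29.716) = -0.5464.
Overall magnification: m = m_1 m_2 = 0.3353.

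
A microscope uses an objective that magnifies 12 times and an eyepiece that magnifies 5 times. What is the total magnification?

The overall magnification of a compound microscope is the product of the objective and eyepiece magnifications:
M = M_obj x M_eye = 12 x 5 = 60.

60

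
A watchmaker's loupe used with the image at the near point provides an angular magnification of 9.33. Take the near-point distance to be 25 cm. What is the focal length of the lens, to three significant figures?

For the image at the near point, M = 1 + D/f.
f = D/(M - 1) = 25/(9.33 - 1) = 3.001 cm.

3.00 cm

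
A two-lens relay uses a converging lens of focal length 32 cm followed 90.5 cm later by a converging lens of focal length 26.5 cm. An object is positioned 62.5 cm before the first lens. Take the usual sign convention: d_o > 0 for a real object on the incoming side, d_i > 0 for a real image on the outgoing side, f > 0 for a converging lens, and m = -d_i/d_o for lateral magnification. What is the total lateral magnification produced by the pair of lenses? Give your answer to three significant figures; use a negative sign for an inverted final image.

Applying the thin-lens equation to the first lens, 1/32 = 1/62.5 + 1/d_i1, which gives d_i1 = 65.574 cm.
Its lateral magnification is m_1 = -d_i1/d_o1 = -(65.574)/62.5 = -1.0492.
Object distance for lens 2: d_o2 = 90.5 - 65.574 = 24.926 cm.
Applying the thin-lens equation again with f_2 = 26.5 cm and d_o2 = 24.926 cm gives d_i2 = -419.721 cm.
m_2 = -(-419.721)/(24.926) = 16.8385.
Overall magnification: m = m_1 m_2 = -17.6667.

-17.7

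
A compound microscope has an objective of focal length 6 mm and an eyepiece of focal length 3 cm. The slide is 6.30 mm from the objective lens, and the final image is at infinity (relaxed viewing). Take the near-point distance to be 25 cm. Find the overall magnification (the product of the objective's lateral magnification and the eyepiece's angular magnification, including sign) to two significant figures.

-170

Convert to cm: f_obj = 6 mm = 0.6 cm; d_o = 6.30 mm = 0.63 cm.
Objective: 1/d_i = 1/f_obj - 1/d_o = 1/0.6 - 1/0.63 = 0.07937 cm^-1, so d_i = 12.600 cm.
m_obj = -d_i/d_o = -12.600/0.63 = -20.000.
Eyepiece angular magnification (image at infinity): M_eye = D/f_e = 25/3 = 8.333.
Overall M = m_obj x M_eye = (-20.000)(8.333) = -166.67.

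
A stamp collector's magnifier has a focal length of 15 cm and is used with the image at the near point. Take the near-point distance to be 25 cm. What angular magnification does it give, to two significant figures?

2.7

M = 1 + D/f = 1 + 25/15 = 2.667.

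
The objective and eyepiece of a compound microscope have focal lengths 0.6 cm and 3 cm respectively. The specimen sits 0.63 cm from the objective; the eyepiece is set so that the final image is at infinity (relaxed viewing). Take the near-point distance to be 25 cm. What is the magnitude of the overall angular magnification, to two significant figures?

170

Objective: 1/d_i = 1/f_obj - 1/d_o = 1/0.6 - 1/0.63 = 0.07937 cm^-1, so d_i = 12.600 cm.
m_obj = -d_i/d_o = -12.600/0.63 = -20.000.
Eyepiece angular magnification (image at infinity): M_eye = D/f_e = 25/3 = 8.333.
Overall M = m_obj x M_eye = (-20.000)(8.333) = -166.67.
|M| = 166.67.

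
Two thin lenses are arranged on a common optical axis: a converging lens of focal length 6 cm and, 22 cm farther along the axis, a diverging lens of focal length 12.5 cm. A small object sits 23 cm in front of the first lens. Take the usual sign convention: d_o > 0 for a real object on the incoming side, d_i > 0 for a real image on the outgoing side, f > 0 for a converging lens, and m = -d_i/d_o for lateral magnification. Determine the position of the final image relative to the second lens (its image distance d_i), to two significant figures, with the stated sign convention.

Applying the thin-lens equation to the first lens, 1/6 = 1/23 + 1/d_i1, which gives d_i1 = 8.118 cm.
Object distance for lens 2: d_o2 = 22 - 8.118 = 13.882 cm.
Applying the thin-lens equation again with f_2 = -12.5 cm and d_o2 = 13.882 cm gives d_i2 = -6.577 cm.

-6.6 cm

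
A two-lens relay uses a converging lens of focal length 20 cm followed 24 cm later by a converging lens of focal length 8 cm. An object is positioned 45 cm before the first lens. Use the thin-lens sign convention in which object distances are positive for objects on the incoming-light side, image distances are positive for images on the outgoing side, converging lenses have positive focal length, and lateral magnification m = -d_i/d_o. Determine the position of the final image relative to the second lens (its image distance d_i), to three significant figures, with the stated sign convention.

First lens: d_i1 = 1/(1/20 - 1/45) = 36.000 cm.
Since 36.000 cm > 24 cm, the first image lies past the second lens and serves as a virtual object: d_o2 = L - d_i1 = -12.000 cm.
Second lens: d_i2 = 1/(1/8 - 1/(-12.000)) = 4.800 cm.

4.80 cm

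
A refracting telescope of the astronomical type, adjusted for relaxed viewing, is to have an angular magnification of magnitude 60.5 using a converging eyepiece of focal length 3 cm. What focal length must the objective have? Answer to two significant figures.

|M| = f_obj/|f_eye|, so f_obj = |M| x |f_eye| = 60.5 x 3 = 181.500 cm.

180 cm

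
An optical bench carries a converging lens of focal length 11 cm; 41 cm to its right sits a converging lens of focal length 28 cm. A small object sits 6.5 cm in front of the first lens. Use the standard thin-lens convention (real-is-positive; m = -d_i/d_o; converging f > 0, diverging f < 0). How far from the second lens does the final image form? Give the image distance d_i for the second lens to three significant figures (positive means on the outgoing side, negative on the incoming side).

Applying the thin-lens equation to the first lens, 1/11 = 1/6.5 + 1/d_i1, which gives d_i1 = -15.889 cm.
With d_i1 < 0 the first image is virtual and lies on the object side; the object distance for lens 2 is d_o2 = 41 - (-15.889) = 56.889 cm.
Applying the thin-lens equation again with f_2 = 28 cm and d_o2 = 56.889 cm gives d_i2 = 55.138 cm.

55.1 cm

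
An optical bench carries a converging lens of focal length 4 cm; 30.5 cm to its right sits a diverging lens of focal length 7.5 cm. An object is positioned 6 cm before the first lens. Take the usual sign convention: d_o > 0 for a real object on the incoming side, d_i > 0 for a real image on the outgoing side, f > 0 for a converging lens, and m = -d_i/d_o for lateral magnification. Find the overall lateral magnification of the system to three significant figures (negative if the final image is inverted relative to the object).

-0.577

First lens: d_i1 = 1/(1/4 - 1/6) = 12.000 cm.
m_1 = -(12.000)/6 = -2.0000.
That image sits 18.500 cm in front of the second lens, so d_o2 = 18.500 cm.
Second lens: d_i2 = 1/(1/(-7.5) - 1/(18.500)) = -5.337 cm.
m_2 = -(-5.337)/(18.500) = 0.2885.
Total m = m_1 x m_2 = (-2.0000)(0.2885) = -0.5769.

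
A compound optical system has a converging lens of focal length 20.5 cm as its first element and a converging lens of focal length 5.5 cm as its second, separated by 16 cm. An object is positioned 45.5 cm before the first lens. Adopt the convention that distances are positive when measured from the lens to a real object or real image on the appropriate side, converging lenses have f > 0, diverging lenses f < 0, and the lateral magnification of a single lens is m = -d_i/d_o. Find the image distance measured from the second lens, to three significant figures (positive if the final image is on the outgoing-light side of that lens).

4.37 cm

First lens: d_i1 = 1/(1/20.5 - 1/45.5) = 37.310 cm.
Since 37.310 cm > 16 cm, the first image lies past the second lens and serves as a virtual object: d_o2 = L - d_i1 = -21.310 cm.
Second lens: d_i2 = 1/(1/5.5 - 1/(-21.310)) = 4.372 cm.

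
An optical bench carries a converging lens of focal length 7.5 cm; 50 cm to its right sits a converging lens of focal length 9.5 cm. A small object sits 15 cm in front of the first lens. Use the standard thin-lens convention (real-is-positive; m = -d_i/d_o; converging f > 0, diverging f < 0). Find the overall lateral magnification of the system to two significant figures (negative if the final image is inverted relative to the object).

0.37

Lens 1: 1/d_i1 = 1/f_1 - 1/d_o1 = 1/7.5 - 1/15 = 0.06667 cm^-1, so d_i1 = 15.000 cm.
m_1 = -(15.000)/15 = -1.0000.
Object distance for lens 2: d_o2 = 50 - 15.000 = 35.000 cm.
Lens 2: 1/d_i2 = 1/f_2 - 1/d_o2 = 1/9.5 - 1/(35.000) = 0.07669 cm^-1, so d_i2 = 13.039 cm.
m_2 = -(13.039)/(35.000) = -0.3725.
Total m = m_1 x m_2 = (-1.0000)(-0.3725) = 0.3725.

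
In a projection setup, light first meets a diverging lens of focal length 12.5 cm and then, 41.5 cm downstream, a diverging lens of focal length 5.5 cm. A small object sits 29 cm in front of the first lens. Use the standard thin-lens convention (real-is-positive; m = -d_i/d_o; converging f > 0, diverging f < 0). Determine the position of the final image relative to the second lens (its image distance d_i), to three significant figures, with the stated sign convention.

Applying the thin-lens equation to the first lens, 1/(-12.5) = 1/29 + 1/d_i1, which gives d_i1 = -8.735 cm.
The intermediate image is virtual, 8.735 cm to the left of lens 1, so d_o2 = L - d_i1 = 41.5 - (-8.735) = 50.235 cm.
Applying the thin-lens equation again with f_2 = -5.5 cm and d_o2 = 50.235 cm gives d_i2 = -4.957 cm.

-4.96 cm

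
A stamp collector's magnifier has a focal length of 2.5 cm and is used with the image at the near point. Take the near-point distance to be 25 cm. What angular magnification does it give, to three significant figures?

M = 1 + D/f = 1 + 25/2.5 = 11.000.

11.0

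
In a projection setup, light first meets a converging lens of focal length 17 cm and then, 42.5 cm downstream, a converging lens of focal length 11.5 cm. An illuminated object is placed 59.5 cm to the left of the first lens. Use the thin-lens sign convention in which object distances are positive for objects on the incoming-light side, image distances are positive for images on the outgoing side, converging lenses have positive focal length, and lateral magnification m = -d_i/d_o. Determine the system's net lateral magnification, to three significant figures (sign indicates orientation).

0.639

First lens: d_i1 = 1/(1/17 - 1/59.5) = 23.800 cm.
m_1 = -(23.800)/59.5 = -0.4000.
That image sits 18.700 cm in front of the second lens, so d_o2 = 18.700 cm.
Second lens: d_i2 = 1/(1/11.5 - 1/(18.700)) = 29.868 cm.
m_2 = -(29.868)/(18.700) = -1.5972.
The system's lateral magnification is m_1 m_2 = (-0.4000)(-1.5972) = 0.6389.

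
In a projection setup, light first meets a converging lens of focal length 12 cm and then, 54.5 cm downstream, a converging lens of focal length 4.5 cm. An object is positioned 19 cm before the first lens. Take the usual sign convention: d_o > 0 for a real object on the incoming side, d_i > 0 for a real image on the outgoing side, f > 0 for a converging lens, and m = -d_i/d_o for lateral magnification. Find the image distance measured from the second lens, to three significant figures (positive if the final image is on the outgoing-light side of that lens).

First lens: d_i1 = 1/(1/12 - 1/19) = 32.571 cm.
That image sits 21.929 cm in front of the second lens, so d_o2 = 21.929 cm.
Second lens: d_i2 = 1/(1/4.5 - 1/(21.929)) = 5.662 cm.

5.66 cm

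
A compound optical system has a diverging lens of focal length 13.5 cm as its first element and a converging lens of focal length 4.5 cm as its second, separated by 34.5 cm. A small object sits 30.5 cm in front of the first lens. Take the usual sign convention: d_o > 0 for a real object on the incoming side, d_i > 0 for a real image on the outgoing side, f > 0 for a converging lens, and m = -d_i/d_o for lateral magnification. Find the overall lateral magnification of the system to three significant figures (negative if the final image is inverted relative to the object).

-0.0351

Lens 1: 1/d_i1 = 1/f_1 - 1/d_o1 = 1/(-13.5) - 1/30.5 = -0.10686 cm^-1, so d_i1 = -9.358 cm.
m_1 = -(-9.358)/30.5 = 0.3068.
The intermediate image is virtual, 9.358 cm to the left of lens 1, so d_o2 = L - d_i1 = 34.5 - (-9.358) = 43.858 cm.
Lens 2: 1/d_i2 = 1/f_2 - 1/d_o2 = 1/4.5 - 1/(43.858) = 0.19942 cm^-1, so d_i2 = 5.015 cm.
m_2 = -(5.015)/(43.858) = -0.1143.
The system's lateral magnification is m_1 m_2 = (0.3068)(-0.1143) = -0.0351.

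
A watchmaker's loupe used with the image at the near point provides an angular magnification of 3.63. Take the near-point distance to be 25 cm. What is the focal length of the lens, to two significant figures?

For the image at the near point, M = 1 + D/f.
f = D/(M - 1) = 25/(3.63 - 1) = 9.506 cm.

9.5 cm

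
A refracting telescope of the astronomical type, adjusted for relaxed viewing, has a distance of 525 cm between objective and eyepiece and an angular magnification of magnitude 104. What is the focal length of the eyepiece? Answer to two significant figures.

In normal adjustment the tube length equals f_obj + f_eye and |M| = f_obj/f_eye.
So f_obj = 104 f_eye and 104 f_eye + f_eye = 525 cm, giving f_eye = 525/105 = 5.000 cm and f_obj = 520.000 cm.

5.0 cm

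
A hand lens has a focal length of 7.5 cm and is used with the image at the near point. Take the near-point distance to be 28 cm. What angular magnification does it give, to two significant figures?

M = 1 + D/f = 1 + 28/7.5 = 4.733.

4.7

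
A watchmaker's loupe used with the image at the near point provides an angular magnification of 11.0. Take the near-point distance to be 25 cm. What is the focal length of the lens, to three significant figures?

2.50 cm

For the image at the near point, M = 1 + D/f.
f = D/(M - 1) = 25/(11.0 - 1) = 2.500 cm.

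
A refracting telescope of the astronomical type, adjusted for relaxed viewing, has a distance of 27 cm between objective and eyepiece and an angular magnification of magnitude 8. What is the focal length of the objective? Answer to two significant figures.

24 cm

In normal adjustment the tube length equals f_obj + f_eye and |M| = f_obj/f_eye.
So f_obj = 8 f_eye and 8 f_eye + f_eye = 27 cm, giving f_eye = 27/9 = 3.000 cm and f_obj = 24.000 cm.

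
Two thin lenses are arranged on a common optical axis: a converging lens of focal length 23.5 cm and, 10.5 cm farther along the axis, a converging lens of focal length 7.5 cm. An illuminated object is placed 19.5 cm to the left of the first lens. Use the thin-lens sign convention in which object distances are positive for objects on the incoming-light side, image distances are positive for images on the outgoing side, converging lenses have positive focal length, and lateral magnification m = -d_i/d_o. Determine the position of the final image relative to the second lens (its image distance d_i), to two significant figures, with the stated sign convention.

First lens: d_i1 = 1/(1/23.5 - 1/19.5) = -114.563 cm.
With d_i1 < 0 the first image is virtual and lies on the object side; the object distance for lens 2 is d_o2 = 10.5 - (-114.563) = 125.063 cm.
Second lens: d_i2 = 1/(1/7.5 - 1/(125.063)) = 7.978 cm.

8.0 cm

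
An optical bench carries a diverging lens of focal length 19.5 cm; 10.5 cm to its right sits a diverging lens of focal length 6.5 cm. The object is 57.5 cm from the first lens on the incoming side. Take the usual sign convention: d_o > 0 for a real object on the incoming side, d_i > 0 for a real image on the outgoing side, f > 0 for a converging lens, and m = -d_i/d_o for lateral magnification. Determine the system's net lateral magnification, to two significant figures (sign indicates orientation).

Applying the thin-lens equation to the first lens, 1/(-19.5) = 1/57.5 + 1/d_i1, which gives d_i1 = -14.562 cm.
Its lateral magnification is m_1 = -d_i1/d_o1 = -(-14.562)/57.5 = 0.2532.
The intermediate image is virtual, 14.562 cm to the left of lens 1, so d_o2 = L - d_i1 = 10.5 - (-14.562) = 25.062 cm.
Applying the thin-lens equation again with f_2 = -6.5 cm and d_o2 = 25.062 cm gives d_i2 = -5.161 cm.
m_2 = -(-5.161)/(25.062) = 0.2059.
Total m = m_1 x m_2 = (0.2532)(0.2059) = 0.0522.

0.052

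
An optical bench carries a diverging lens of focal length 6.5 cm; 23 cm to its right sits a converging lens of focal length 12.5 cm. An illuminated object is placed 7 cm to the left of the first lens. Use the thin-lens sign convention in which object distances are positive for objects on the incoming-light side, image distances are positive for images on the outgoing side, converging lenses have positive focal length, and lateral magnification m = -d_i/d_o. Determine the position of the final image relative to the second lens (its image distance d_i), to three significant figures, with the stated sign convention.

23.8 cm

First lens: d_i1 = 1/(1/(-6.5) - 1/7) = -3.370 cm.
The intermediate image is virtual, 3.370 cm to the left of lens 1, so d_o2 = L - d_i1 = 23 - (-3.370) = 26.370 cm.
Second lens: d_i2 = 1/(1/12.5 - 1/(26.370)) = 23.765 cm.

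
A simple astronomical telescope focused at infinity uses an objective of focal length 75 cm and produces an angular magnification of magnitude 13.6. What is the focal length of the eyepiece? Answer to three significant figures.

5.51 cm

|M| = f_obj/f_eye, so f_eye = f_obj/|M| = 75/13.6 = 5.515 cm.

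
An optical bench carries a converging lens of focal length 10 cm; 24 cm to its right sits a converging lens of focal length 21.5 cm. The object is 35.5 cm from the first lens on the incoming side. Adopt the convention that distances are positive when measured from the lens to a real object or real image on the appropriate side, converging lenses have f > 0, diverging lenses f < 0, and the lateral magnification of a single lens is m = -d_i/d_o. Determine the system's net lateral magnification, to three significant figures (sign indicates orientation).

Applying the thin-lens equation to the first lens, 1/10 = 1/35.5 + 1/d_i1, which gives d_i1 = 13.922 cm.
Its lateral magnification is m_1 = -d_i1/d_o1 = -(13.922)/35.5 = -0.3922.
That image sits 10.078 cm in front of the second lens, so d_o2 = 10.078 cm.
Applying the thin-lens equation again with f_2 = 21.5 cm and d_o2 = 10.078 cm gives d_i2 = -18.972 cm.
m_2 = -(-18.972)/(10.078) = 1.8824.
The system's lateral magnification is m_1 m_2 = (-0.3922)(1.8824) = -0.7382.

-0.738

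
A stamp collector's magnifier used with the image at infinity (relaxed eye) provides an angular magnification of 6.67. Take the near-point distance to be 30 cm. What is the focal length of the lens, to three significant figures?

4.50 cm

For the image at infinity, M = D/f.
f = D/M = 30/6.67 = 4.498 cm.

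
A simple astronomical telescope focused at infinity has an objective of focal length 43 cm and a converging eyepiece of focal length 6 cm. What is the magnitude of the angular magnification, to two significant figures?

|M| = f_obj/|f_eye| = 43/6 = 7.167.

7.2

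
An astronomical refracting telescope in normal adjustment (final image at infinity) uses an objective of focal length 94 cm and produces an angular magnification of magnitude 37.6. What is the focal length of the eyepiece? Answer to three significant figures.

|M| = f_obj/f_eye, so f_eye = f_obj/|M| = 94/37.6 = 2.500 cm.

2.50 cm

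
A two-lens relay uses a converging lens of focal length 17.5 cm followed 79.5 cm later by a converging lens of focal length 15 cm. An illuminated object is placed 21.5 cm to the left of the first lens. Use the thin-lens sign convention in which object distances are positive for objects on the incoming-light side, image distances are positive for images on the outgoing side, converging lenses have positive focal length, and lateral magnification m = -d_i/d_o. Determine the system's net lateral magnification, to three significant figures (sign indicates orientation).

First lens: d_i1 = 1/(1/17.5 - 1/21.5) = 94.063 cm.
m_1 = -(94.063)/21.5 = -4.3750.
Since 94.063 cm > 79.5 cm, the first image lies past the second lens and serves as a virtual object: d_o2 = L - d_i1 = -14.563 cm.
Second lens: d_i2 = 1/(1/15 - 1/(-14.563)) = 7.389 cm.
m_2 = -(7.389)/(-14.563) = 0.5074.
The system's lateral magnification is m_1 m_2 = (-4.3750)(0.5074) = -2.2199.

-2.22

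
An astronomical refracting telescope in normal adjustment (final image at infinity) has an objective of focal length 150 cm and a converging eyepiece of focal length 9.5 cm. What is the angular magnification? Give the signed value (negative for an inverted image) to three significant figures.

M = -f_obj/f_eye = -150/(9.5) = -15.789.

-15.8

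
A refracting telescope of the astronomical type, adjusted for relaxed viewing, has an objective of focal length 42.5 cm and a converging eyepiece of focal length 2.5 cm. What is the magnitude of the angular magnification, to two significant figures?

17

|M| = f_obj/|f_eye| = 42.5/2.5 = 17.000.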